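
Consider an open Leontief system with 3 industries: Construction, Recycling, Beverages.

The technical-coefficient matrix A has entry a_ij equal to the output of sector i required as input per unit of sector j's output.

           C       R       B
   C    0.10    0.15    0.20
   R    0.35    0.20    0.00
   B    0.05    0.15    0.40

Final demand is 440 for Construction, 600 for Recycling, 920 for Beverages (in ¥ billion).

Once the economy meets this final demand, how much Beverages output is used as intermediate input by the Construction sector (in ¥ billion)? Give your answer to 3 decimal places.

z_BC = 56.335

I − A =
  [   0.90    -0.15    -0.20]
  [  -0.35     0.80     0.00]
  [  -0.05    -0.15     0.60]
Cofactors of I−A, C_ij = (−1)^(i+j)·(minor ij) (rows/columns in the sector order above):
  C_11 = (0.80)(0.60) − (0.00)(-0.15) = 0.4800
  C_12 = −[(-0.35)(0.60) − (0.00)(-0.05)] = 0.2100
  C_13 = (-0.35)(-0.15) − (0.80)(-0.05) = 0.0925
  C_21 = −[(-0.15)(0.60) − (-0.20)(-0.15)] = 0.1200
  C_22 = (0.90)(0.60) − (-0.20)(-0.05) = 0.5300
  C_23 = −[(0.90)(-0.15) − (-0.15)(-0.05)] = 0.1425
  C_31 = (-0.15)(0.00) − (-0.20)(0.80) = 0.1600
  C_32 = −[(0.90)(0.00) − (-0.20)(-0.35)] = 0.0700
  C_33 = (0.90)(0.80) − (-0.15)(-0.35) = 0.6675
det(I−A) = Σ_j (I−A)_1j·C_1j = (0.90)(0.4800) + (-0.15)(0.2100) + (-0.20)(0.0925) = 0.3820
adj(I−A) = Cᵀ =
  [ 0.4800   0.1200   0.1600]
  [ 0.2100   0.5300   0.0700]
  [ 0.0925   0.1425   0.6675]
(I − A)⁻¹ = adj(I−A) / det(I−A) ≈
  [   1.2565     0.3141     0.4188]
  [   0.5497     1.3874     0.1832]
  [   0.2421     0.3730     1.7474]
First solve x = (I − A)⁻¹ d = adj(I−A)·d / det(I−A); in particular x_C = (0.4800·440 + 0.1200·600 + 0.1600·920) / 0.3820 = 430.40 / 0.3820 ≈ 1126.70157.
Intermediate flow from B to C: z_BC = a_BC · x_C = 0.05 × 430.40 / 0.3820 = 21.52 / 0.3820 ≈ 56.335.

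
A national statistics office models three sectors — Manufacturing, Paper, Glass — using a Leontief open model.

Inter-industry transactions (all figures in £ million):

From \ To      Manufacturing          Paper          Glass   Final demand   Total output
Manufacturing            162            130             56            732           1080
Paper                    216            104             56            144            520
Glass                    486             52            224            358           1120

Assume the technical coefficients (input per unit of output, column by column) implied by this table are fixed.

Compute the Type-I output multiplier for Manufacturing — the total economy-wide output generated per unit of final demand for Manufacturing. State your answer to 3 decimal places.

Technical coefficients a_ij = z_ij / X_j:
  a_MM = 162/1080 = 0.15, a_PM = 216/1080 = 0.20, a_GM = 486/1080 = 0.45
  a_MP = 130/520 = 0.25, a_PP = 104/520 = 0.20, a_GP = 52/520 = 0.10
  a_MG = 56/1120 = 0.05, a_PG = 56/1120 = 0.05, a_GG = 224/1120 = 0.20
I − A =
  [   0.85    -0.25    -0.05]
  [  -0.20     0.80    -0.05]
  [  -0.45    -0.10     0.80]
Cofactors of I−A, C_ij = (−1)^(i+j)·(minor ij) (rows/columns in the sector order above):
  C_11 = (0.80)(0.80) − (-0.05)(-0.10) = 0.6350
  C_12 = −[(-0.20)(0.80) − (-0.05)(-0.45)] = 0.1825
  C_13 = (-0.20)(-0.10) − (0.80)(-0.45) = 0.3800
  C_21 = −[(-0.25)(0.80) − (-0.05)(-0.10)] = 0.2050
  C_22 = (0.85)(0.80) − (-0.05)(-0.45) = 0.6575
  C_23 = −[(0.85)(-0.10) − (-0.25)(-0.45)] = 0.1975
  C_31 = (-0.25)(-0.05) − (-0.05)(0.80) = 0.0525
  C_32 = −[(0.85)(-0.05) − (-0.05)(-0.20)] = 0.0525
  C_33 = (0.85)(0.80) − (-0.25)(-0.20) = 0.6300
det(I−A) = Σ_j (I−A)_1j·C_1j = (0.85)(0.6350) + (-0.25)(0.1825) + (-0.05)(0.3800) = 0.475125
adj(I−A) = Cᵀ =
  [ 0.6350   0.2050   0.0525]
  [ 0.1825   0.6575   0.0525]
  [ 0.3800   0.1975   0.6300]
(I − A)⁻¹ = adj(I−A) / det(I−A) ≈
  [   1.3365     0.4315     0.1105]
  [   0.3841     1.3838     0.1105]
  [   0.7998     0.4157     1.3260]
The output multiplier for sector j is the column-j sum of the Leontief inverse (I − A)⁻¹ = adj(I−A) / det(I−A).
Column M of adj(I−A): (0.6350, 0.1825, 0.3800); det(I−A) = 0.475125.
m_M = (0.6350 + 0.1825 + 0.3800) / 0.475125 = 1.1975 / 0.475125 ≈ 2.520.

m_M = 2.520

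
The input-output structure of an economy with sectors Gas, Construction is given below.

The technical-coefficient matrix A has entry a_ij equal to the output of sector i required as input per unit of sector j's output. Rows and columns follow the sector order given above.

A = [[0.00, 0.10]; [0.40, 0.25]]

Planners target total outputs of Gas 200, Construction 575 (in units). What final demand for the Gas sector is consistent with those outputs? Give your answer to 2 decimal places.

I − A =
  [   1.00    -0.10]
  [  -0.40     0.75]
d = (I − A) x:
  d_1 = (+1.00)·200 + (-0.10)·575 = 142.50
  d_2 = (-0.40)·200 + (+0.75)·575 = 351.25

d_1 = 142.50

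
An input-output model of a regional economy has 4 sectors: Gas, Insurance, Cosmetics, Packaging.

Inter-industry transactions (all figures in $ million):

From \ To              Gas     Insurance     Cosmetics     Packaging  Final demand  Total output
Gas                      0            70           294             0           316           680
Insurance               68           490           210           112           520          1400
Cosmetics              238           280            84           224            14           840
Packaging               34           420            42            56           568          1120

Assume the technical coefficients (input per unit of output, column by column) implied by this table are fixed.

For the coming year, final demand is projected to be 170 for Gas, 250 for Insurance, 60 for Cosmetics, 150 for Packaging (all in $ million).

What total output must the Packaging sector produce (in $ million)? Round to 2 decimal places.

x_4 = 414.31

Technical coefficients a_ij = z_ij / X_j:
  a_11 = 0/680 = 0.00, a_21 = 68/680 = 0.10, a_31 = 238/680 = 0.35, a_41 = 34/680 = 0.05
  a_12 = 70/1400 = 0.05, a_22 = 490/1400 = 0.35, a_32 = 280/1400 = 0.20, a_42 = 420/1400 = 0.30
  a_13 = 294/840 = 0.35, a_23 = 210/840 = 0.25, a_33 = 84/840 = 0.10, a_43 = 42/840 = 0.05
  a_14 = 0/1120 = 0.00, a_24 = 112/1120 = 0.10, a_34 = 224/1120 = 0.20, a_44 = 56/1120 = 0.05
I − A =
  [   1.00    -0.05    -0.35     0.00]
  [  -0.10     0.65    -0.25    -0.10]
  [  -0.35    -0.20     0.90    -0.20]
  [  -0.05    -0.30    -0.05     0.95]
Compute the cofactors C_ij = (−1)^(i+j)·(3×3 minor ij) of I−A; the adjugate is their transpose:
adj(I−A) = Cᵀ =
  [ 0.458750   0.129750   0.217750   0.059500]
  [ 0.176375   0.725125   0.277500   0.134750]
  [ 0.238125   0.267125   0.582500   0.150750]
  [ 0.092375   0.249875   0.129750   0.439500]
det(I−A) = Σ_j (I−A)_1j·C_1j = (1.00)(0.458750) + (-0.05)(0.176375) + (-0.35)(0.238125) + (0.00)(0.092375) = 0.3665875
(I − A)⁻¹ = adj(I−A) / det(I−A) ≈
  [   1.2514     0.3539     0.5940     0.1623]
  [   0.4811     1.9780     0.7570     0.3676]
  [   0.6496     0.7287     1.5890     0.4112]
  [   0.2520     0.6816     0.3539     1.1989]
x = (I − A)⁻¹ d = adj(I−A)·d / det(I−A), with det(I−A) = 0.3665875:
  x_1 = (0.458750·170 + 0.129750·250 + 0.217750·60 + 0.059500·150) / 0.3665875 = 132.415 / 0.3665875 ≈ 361.21
  x_2 = (0.176375·170 + 0.725125·250 + 0.277500·60 + 0.134750·150) / 0.3665875 = 248.1275 / 0.3665875 ≈ 676.86
  x_3 = (0.238125·170 + 0.267125·250 + 0.582500·60 + 0.150750·150) / 0.3665875 = 164.825 / 0.3665875 ≈ 449.62
  x_4 = (0.092375·170 + 0.249875·250 + 0.129750·60 + 0.439500·150) / 0.3665875 = 151.8825 / 0.3665875 ≈ 414.31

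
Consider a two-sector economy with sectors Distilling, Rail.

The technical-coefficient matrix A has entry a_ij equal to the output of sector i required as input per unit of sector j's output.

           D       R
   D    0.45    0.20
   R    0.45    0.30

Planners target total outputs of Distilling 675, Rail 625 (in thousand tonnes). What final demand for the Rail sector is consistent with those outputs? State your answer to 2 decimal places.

I − A =
  [   0.55    -0.20]
  [  -0.45     0.70]
d = (I − A) x:
  d_D = (+0.55)·675 + (-0.20)·625 = 246.25
  d_R = (-0.45)·675 + (+0.70)·625 = 133.75

d_R = 133.75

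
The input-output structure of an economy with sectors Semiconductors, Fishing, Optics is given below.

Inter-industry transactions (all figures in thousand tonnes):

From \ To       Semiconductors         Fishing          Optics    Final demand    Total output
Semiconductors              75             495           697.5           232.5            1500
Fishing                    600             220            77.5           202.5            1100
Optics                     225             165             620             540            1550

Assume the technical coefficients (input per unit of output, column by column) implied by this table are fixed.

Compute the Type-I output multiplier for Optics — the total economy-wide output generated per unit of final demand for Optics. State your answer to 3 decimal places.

m_O = 4.639

Technical coefficients a_ij = z_ij / X_j:
  a_SS = 75/1500 = 0.05, a_FS = 600/1500 = 0.40, a_OS = 225/1500 = 0.15
  a_SF = 495/1100 = 0.45, a_FF = 220/1100 = 0.20, a_OF = 165/1100 = 0.15
  a_SO = 697.5/1550 = 0.45, a_FO = 77.5/1550 = 0.05, a_OO = 620/1550 = 0.40
I − A =
  [   0.95    -0.45    -0.45]
  [  -0.40     0.80    -0.05]
  [  -0.15    -0.15     0.60]
Cofactors of I−A, C_ij = (−1)^(i+j)·(minor ij) (rows/columns in the sector order above):
  C_11 = (0.80)(0.60) − (-0.05)(-0.15) = 0.4725
  C_12 = −[(-0.40)(0.60) − (-0.05)(-0.15)] = 0.2475
  C_13 = (-0.40)(-0.15) − (0.80)(-0.15) = 0.1800
  C_21 = −[(-0.45)(0.60) − (-0.45)(-0.15)] = 0.3375
  C_22 = (0.95)(0.60) − (-0.45)(-0.15) = 0.5025
  C_23 = −[(0.95)(-0.15) − (-0.45)(-0.15)] = 0.2100
  C_31 = (-0.45)(-0.05) − (-0.45)(0.80) = 0.3825
  C_32 = −[(0.95)(-0.05) − (-0.45)(-0.40)] = 0.2275
  C_33 = (0.95)(0.80) − (-0.45)(-0.40) = 0.5800
det(I−A) = Σ_j (I−A)_1j·C_1j = (0.95)(0.4725) + (-0.45)(0.2475) + (-0.45)(0.1800) = 0.2565
adj(I−A) = Cᵀ =
  [ 0.4725   0.3375   0.3825]
  [ 0.2475   0.5025   0.2275]
  [ 0.1800   0.2100   0.5800]
(I − A)⁻¹ = adj(I−A) / det(I−A) ≈
  [   1.8421     1.3158     1.4912]
  [   0.9649     1.9591     0.8869]
  [   0.7018     0.8187     2.2612]
The output multiplier for sector j is the column-j sum of the Leontief inverse (I − A)⁻¹ = adj(I−A) / det(I−A).
Column O of adj(I−A): (0.3825, 0.2275, 0.5800); det(I−A) = 0.2565.
m_O = (0.3825 + 0.2275 + 0.5800) / 0.2565 = 1.19 / 0.2565 ≈ 4.639.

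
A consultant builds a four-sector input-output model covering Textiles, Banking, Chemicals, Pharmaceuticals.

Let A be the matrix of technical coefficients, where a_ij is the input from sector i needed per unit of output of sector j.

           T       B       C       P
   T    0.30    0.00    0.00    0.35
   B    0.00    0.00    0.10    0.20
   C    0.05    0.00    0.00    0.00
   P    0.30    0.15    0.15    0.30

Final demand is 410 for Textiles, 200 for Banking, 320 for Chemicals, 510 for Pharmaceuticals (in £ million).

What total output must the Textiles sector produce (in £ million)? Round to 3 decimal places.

x_T = 1335.263

I − A =
  [   0.70     0.00     0.00    -0.35]
  [   0.00     1.00    -0.10    -0.20]
  [  -0.05     0.00     1.00     0.00]
  [  -0.30    -0.15    -0.15     0.70]
Compute the cofactors C_ij = (−1)^(i+j)·(3×3 minor ij) of I−A; the adjugate is their transpose:
adj(I−A) = Cᵀ =
  [ 0.670000   0.052500   0.057750   0.350000]
  [ 0.065000   0.382375   0.059500   0.141750]
  [ 0.033500   0.002625   0.364000   0.017500]
  [ 0.308250   0.105000   0.115500   0.700000]
det(I−A) = Σ_j (I−A)_1j·C_1j = (0.70)(0.670000) + (0.00)(0.065000) + (0.00)(0.033500) + (-0.35)(0.308250) = 0.3611125
(I − A)⁻¹ = adj(I−A) / det(I−A) ≈
  [   1.8554     0.1454     0.1599     0.9692]
  [   0.1800     1.0589     0.1648     0.3925]
  [   0.0928     0.0073     1.0080     0.0485]
  [   0.8536     0.2908     0.3198     1.9385]
x = (I − A)⁻¹ d = adj(I−A)·d / det(I−A), with det(I−A) = 0.3611125:
  x_T = (0.670000·410 + 0.052500·200 + 0.057750·320 + 0.350000·510) / 0.3611125 = 482.18 / 0.3611125 ≈ 1335.263
  x_B = (0.065000·410 + 0.382375·200 + 0.059500·320 + 0.141750·510) / 0.3611125 = 194.4575 / 0.3611125 ≈ 538.496
  x_C = (0.033500·410 + 0.002625·200 + 0.364000·320 + 0.017500·510) / 0.3611125 = 139.665 / 0.3611125 ≈ 386.763
  x_P = (0.308250·410 + 0.105000·200 + 0.115500·320 + 0.700000·510) / 0.3611125 = 541.3425 / 0.3611125 ≈ 1499.097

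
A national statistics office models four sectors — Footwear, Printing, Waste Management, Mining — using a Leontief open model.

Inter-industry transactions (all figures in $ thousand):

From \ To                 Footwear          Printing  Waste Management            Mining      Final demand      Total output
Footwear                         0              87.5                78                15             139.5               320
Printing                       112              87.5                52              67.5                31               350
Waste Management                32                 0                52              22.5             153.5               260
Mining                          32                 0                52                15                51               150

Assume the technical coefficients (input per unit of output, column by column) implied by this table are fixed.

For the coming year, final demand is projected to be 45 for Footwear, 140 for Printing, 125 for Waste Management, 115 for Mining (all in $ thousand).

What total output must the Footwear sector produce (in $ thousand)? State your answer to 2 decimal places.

x_1 = 256.55

Technical coefficients a_ij = z_ij / X_j:
  a_11 = 0/320 = 0.00, a_21 = 112/320 = 0.35, a_31 = 32/320 = 0.10, a_41 = 32/320 = 0.10
  a_12 = 87.5/350 = 0.25, a_22 = 87.5/350 = 0.25, a_32 = 0/350 = 0.00, a_42 = 0/350 = 0.00
  a_13 = 78/260 = 0.30, a_23 = 52/260 = 0.20, a_33 = 52/260 = 0.20, a_43 = 52/260 = 0.20
  a_14 = 15/150 = 0.10, a_24 = 67.5/150 = 0.45, a_34 = 22.5/150 = 0.15, a_44 = 15/150 = 0.10
I − A =
  [   1.00    -0.25    -0.30    -0.10]
  [  -0.35     0.75    -0.20    -0.45]
  [  -0.10     0.00     0.80    -0.15]
  [  -0.10     0.00    -0.20     0.90]
Compute the cofactors C_ij = (−1)^(i+j)·(3×3 minor ij) of I−A; the adjugate is their transpose:
adj(I−A) = Cᵀ =
  [ 0.517500   0.172500   0.285000   0.191250]
  [ 0.307500   0.648500   0.383000   0.422250]
  [ 0.078750   0.026250   0.577500   0.118125]
  [ 0.075000   0.025000   0.160000   0.502500]
det(I−A) = Σ_j (I−A)_1j·C_1j = (1.00)(0.517500) + (-0.25)(0.307500) + (-0.30)(0.078750) + (-0.10)(0.075000) = 0.4095
(I − A)⁻¹ = adj(I−A) / det(I−A) ≈
  [   1.2637     0.4212     0.6960     0.4670]
  [   0.7509     1.5836     0.9353     1.0311]
  [   0.1923     0.0641     1.4103     0.2885]
  [   0.1832     0.0611     0.3907     1.2271]
x = (I − A)⁻¹ d = adj(I−A)·d / det(I−A), with det(I−A) = 0.4095:
  x_1 = (0.517500·45 + 0.172500·140 + 0.285000·125 + 0.191250·115) / 0.4095 = 105.05625 / 0.4095 ≈ 256.55
  x_2 = (0.307500·45 + 0.648500·140 + 0.383000·125 + 0.422250·115) / 0.4095 = 201.06125 / 0.4095 ≈ 490.99
  x_3 = (0.078750·45 + 0.026250·140 + 0.577500·125 + 0.118125·115) / 0.4095 = 92.990625 / 0.4095 ≈ 227.08
  x_4 = (0.075000·45 + 0.025000·140 + 0.160000·125 + 0.502500·115) / 0.4095 = 84.6625 / 0.4095 ≈ 206.75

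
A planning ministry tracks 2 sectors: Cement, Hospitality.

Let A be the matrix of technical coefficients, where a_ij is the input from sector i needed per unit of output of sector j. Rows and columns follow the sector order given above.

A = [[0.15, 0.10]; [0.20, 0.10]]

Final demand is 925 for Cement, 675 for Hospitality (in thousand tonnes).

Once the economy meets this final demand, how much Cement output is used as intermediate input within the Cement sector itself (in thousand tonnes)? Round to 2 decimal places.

I − A =
  [   0.85    -0.10]
  [  -0.20     0.90]
det(I−A) = (0.85)(0.90) − (-0.10)(-0.20) = 0.7450
adj(I−A) = [[0.90, 0.10], [0.20, 0.85]]
(I − A)⁻¹ = adj(I−A) / det(I−A) ≈
  [   1.2081     0.1342]
  [   0.2685     1.1409]
First solve x = (I − A)⁻¹ d = adj(I−A)·d / det(I−A); in particular x_C = (0.90·925 + 0.10·675) / 0.7450 = 900.00 / 0.7450 ≈ 1208.0537.
Intermediate flow from C to C: z_CC = a_CC · x_C = 0.15 × 900.00 / 0.7450 = 135.00 / 0.7450 ≈ 181.21.

z_CC = 181.21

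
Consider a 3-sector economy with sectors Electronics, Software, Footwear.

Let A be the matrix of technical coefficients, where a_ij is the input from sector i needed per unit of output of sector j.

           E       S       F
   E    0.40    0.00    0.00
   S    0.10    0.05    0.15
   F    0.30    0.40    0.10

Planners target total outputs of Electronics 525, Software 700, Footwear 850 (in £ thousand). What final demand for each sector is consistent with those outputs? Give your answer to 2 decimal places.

d_E = 315.00, d_S = 485.00, d_F = 327.50

I − A =
  [   0.60     0.00     0.00]
  [  -0.10     0.95    -0.15]
  [  -0.30    -0.40     0.90]
d = (I − A) x:
  d_E = (+0.60)·525 + (+0.00)·700 + (+0.00)·850 = 315.00
  d_S = (-0.10)·525 + (+0.95)·700 + (-0.15)·850 = 485.00
  d_F = (-0.30)·525 + (-0.40)·700 + (+0.90)·850 = 327.50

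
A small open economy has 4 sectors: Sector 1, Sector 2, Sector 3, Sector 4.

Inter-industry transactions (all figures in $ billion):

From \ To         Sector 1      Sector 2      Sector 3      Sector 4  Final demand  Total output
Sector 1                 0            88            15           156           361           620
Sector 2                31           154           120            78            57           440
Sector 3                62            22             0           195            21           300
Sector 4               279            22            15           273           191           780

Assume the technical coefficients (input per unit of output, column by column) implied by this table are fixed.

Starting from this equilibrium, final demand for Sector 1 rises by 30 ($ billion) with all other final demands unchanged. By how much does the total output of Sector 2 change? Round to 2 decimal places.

Δx_2 = 14.98

Technical coefficients a_ij = z_ij / X_j:
  a_11 = 0/620 = 0.00, a_21 = 31/620 = 0.05, a_31 = 62/620 = 0.10, a_41 = 279/620 = 0.45
  a_12 = 88/440 = 0.20, a_22 = 154/440 = 0.35, a_32 = 22/440 = 0.05, a_42 = 22/440 = 0.05
  a_13 = 15/300 = 0.05, a_23 = 120/300 = 0.40, a_33 = 0/300 = 0.00, a_43 = 15/300 = 0.05
  a_14 = 156/780 = 0.20, a_24 = 78/780 = 0.10, a_34 = 195/780 = 0.25, a_44 = 273/780 = 0.35
I − A =
  [   1.00    -0.20    -0.05    -0.20]
  [  -0.05     0.65    -0.40    -0.10]
  [  -0.10    -0.05     1.00    -0.25]
  [  -0.45    -0.05    -0.05     0.65]
Compute the cofactors C_ij = (−1)^(i+j)·(3×3 minor ij) of I−A; the adjugate is their transpose:
adj(I−A) = Cᵀ =
  [ 0.391125   0.140250   0.084375   0.174375]
  [ 0.148375   0.537625   0.233375   0.218125]
  [ 0.119375   0.077000   0.343000   0.180500]
  [ 0.291375   0.144375   0.102750   0.608625]
det(I−A) = Σ_j (I−A)_1j·C_1j = (1.00)(0.391125) + (-0.20)(0.148375) + (-0.05)(0.119375) + (-0.20)(0.291375) = 0.29720625
(I − A)⁻¹ = adj(I−A) / det(I−A) ≈
  [   1.3160     0.4719     0.2839     0.5867]
  [   0.4992     1.8089     0.7852     0.7339]
  [   0.4017     0.2591     1.1541     0.6073]
  [   0.9804     0.4858     0.3457     2.0478]
Δx = (I − A)⁻¹ Δd with Δd having +30 in the Sector 1 component and 0 elsewhere.
So Δx_2 = L_21 · (+30), where L_21 = adj(I−A)_21 / det(I−A) = 0.148375 / 0.29720625.
Δx_2 = 0.148375 × (+30) / 0.29720625 = 4.45125 / 0.29720625 ≈ 14.98.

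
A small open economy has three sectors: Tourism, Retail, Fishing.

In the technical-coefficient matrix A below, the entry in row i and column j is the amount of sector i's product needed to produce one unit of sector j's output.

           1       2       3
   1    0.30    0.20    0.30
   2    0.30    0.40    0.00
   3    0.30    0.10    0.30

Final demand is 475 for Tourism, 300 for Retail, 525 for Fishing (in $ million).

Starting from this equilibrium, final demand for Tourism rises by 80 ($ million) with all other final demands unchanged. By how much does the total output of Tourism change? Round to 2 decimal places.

Δx_1 = 177.78

I − A =
  [   0.70    -0.20    -0.30]
  [  -0.30     0.60     0.00]
  [  -0.30    -0.10     0.70]
Cofactors of I−A, C_ij = (−1)^(i+j)·(minor ij) (rows/columns in the sector order above):
  C_11 = (0.60)(0.70) − (0.00)(-0.10) = 0.4200
  C_12 = −[(-0.30)(0.70) − (0.00)(-0.30)] = 0.2100
  C_13 = (-0.30)(-0.10) − (0.60)(-0.30) = 0.2100
  C_21 = −[(-0.20)(0.70) − (-0.30)(-0.10)] = 0.1700
  C_22 = (0.70)(0.70) − (-0.30)(-0.30) = 0.4000
  C_23 = −[(0.70)(-0.10) − (-0.20)(-0.30)] = 0.1300
  C_31 = (-0.20)(0.00) − (-0.30)(0.60) = 0.1800
  C_32 = −[(0.70)(0.00) − (-0.30)(-0.30)] = 0.0900
  C_33 = (0.70)(0.60) − (-0.20)(-0.30) = 0.3600
det(I−A) = Σ_j (I−A)_1j·C_1j = (0.70)(0.4200) + (-0.20)(0.2100) + (-0.30)(0.2100) = 0.1890
adj(I−A) = Cᵀ =
  [ 0.4200   0.1700   0.1800]
  [ 0.2100   0.4000   0.0900]
  [ 0.2100   0.1300   0.3600]
(I − A)⁻¹ = adj(I−A) / det(I−A) ≈
  [   2.2222     0.8995     0.9524]
  [   1.1111     2.1164     0.4762]
  [   1.1111     0.6878     1.9048]
Δx = (I − A)⁻¹ Δd with Δd having +80 in the Tourism component and 0 elsewhere.
So Δx_1 = L_11 · (+80), where L_11 = adj(I−A)_11 / det(I−A) = 0.4200 / 0.1890.
Δx_1 = 0.4200 × (+80) / 0.1890 = 33.60 / 0.1890 ≈ 177.78.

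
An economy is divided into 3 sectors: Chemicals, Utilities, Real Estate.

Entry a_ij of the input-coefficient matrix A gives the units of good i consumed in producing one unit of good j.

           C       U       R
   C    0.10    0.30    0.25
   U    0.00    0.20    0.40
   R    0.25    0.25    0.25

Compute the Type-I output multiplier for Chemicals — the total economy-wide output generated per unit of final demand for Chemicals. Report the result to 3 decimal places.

I − A =
  [   0.90    -0.30    -0.25]
  [   0.00     0.80    -0.40]
  [  -0.25    -0.25     0.75]
Cofactors of I−A, C_ij = (−1)^(i+j)·(minor ij) (rows/columns in the sector order above):
  C_11 = (0.80)(0.75) − (-0.40)(-0.25) = 0.5000
  C_12 = −[(0.00)(0.75) − (-0.40)(-0.25)] = 0.1000
  C_13 = (0.00)(-0.25) − (0.80)(-0.25) = 0.2000
  C_21 = −[(-0.30)(0.75) − (-0.25)(-0.25)] = 0.2875
  C_22 = (0.90)(0.75) − (-0.25)(-0.25) = 0.6125
  C_23 = −[(0.90)(-0.25) − (-0.30)(-0.25)] = 0.3000
  C_31 = (-0.30)(-0.40) − (-0.25)(0.80) = 0.3200
  C_32 = −[(0.90)(-0.40) − (-0.25)(0.00)] = 0.3600
  C_33 = (0.90)(0.80) − (-0.30)(0.00) = 0.7200
det(I−A) = Σ_j (I−A)_1j·C_1j = (0.90)(0.5000) + (-0.30)(0.1000) + (-0.25)(0.2000) = 0.3700
adj(I−A) = Cᵀ =
  [ 0.5000   0.2875   0.3200]
  [ 0.1000   0.6125   0.3600]
  [ 0.2000   0.3000   0.7200]
(I − A)⁻¹ = adj(I−A) / det(I−A) ≈
  [   1.3514     0.7770     0.8649]
  [   0.2703     1.6554     0.9730]
  [   0.5405     0.8108     1.9459]
The output multiplier for sector j is the column-j sum of the Leontief inverse (I − A)⁻¹ = adj(I−A) / det(I−A).
Column C of adj(I−A): (0.5000, 0.1000, 0.2000); det(I−A) = 0.3700.
m_C = (0.5000 + 0.1000 + 0.2000) / 0.3700 = 0.80 / 0.3700 ≈ 2.162.

m_C = 2.162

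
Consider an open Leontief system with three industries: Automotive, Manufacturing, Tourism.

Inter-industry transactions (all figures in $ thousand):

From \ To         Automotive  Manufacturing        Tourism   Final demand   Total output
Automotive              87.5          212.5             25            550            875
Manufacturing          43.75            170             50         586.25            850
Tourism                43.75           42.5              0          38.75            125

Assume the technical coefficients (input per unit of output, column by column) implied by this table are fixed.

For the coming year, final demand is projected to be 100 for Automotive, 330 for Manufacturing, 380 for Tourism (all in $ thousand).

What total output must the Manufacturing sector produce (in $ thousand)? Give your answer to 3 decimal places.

Technical coefficients a_ij = z_ij / X_j:
  a_AA = 87.5/875 = 0.10, a_MA = 43.75/875 = 0.05, a_TA = 43.75/875 = 0.05
  a_AM = 212.5/850 = 0.25, a_MM = 170/850 = 0.20, a_TM = 42.5/850 = 0.05
  a_AT = 25/125 = 0.20, a_MT = 50/125 = 0.40, a_TT = 0/125 = 0.00
I − A =
  [   0.90    -0.25    -0.20]
  [  -0.05     0.80    -0.40]
  [  -0.05    -0.05     1.00]
Cofactors of I−A, C_ij = (−1)^(i+j)·(minor ij) (rows/columns in the sector order above):
  C_11 = (0.80)(1.00) − (-0.40)(-0.05) = 0.7800
  C_12 = −[(-0.05)(1.00) − (-0.40)(-0.05)] = 0.0700
  C_13 = (-0.05)(-0.05) − (0.80)(-0.05) = 0.0425
  C_21 = −[(-0.25)(1.00) − (-0.20)(-0.05)] = 0.2600
  C_22 = (0.90)(1.00) − (-0.20)(-0.05) = 0.8900
  C_23 = −[(0.90)(-0.05) − (-0.25)(-0.05)] = 0.0575
  C_31 = (-0.25)(-0.40) − (-0.20)(0.80) = 0.2600
  C_32 = −[(0.90)(-0.40) − (-0.20)(-0.05)] = 0.3700
  C_33 = (0.90)(0.80) − (-0.25)(-0.05) = 0.7075
det(I−A) = Σ_j (I−A)_1j·C_1j = (0.90)(0.7800) + (-0.25)(0.0700) + (-0.20)(0.0425) = 0.6760
adj(I−A) = Cᵀ =
  [ 0.7800   0.2600   0.2600]
  [ 0.0700   0.8900   0.3700]
  [ 0.0425   0.0575   0.7075]
(I − A)⁻¹ = adj(I−A) / det(I−A) ≈
  [   1.1538     0.3846     0.3846]
  [   0.1036     1.3166     0.5473]
  [   0.0629     0.0851     1.0466]
x = (I − A)⁻¹ d = adj(I−A)·d / det(I−A), with det(I−A) = 0.6760:
  x_A = (0.7800·100 + 0.2600·330 + 0.2600·380) / 0.6760 = 262.60 / 0.6760 ≈ 388.462
  x_M = (0.0700·100 + 0.8900·330 + 0.3700·380) / 0.6760 = 441.30 / 0.6760 ≈ 652.811
  x_T = (0.0425·100 + 0.0575·330 + 0.7075·380) / 0.6760 = 292.075 / 0.6760 ≈ 432.064

x_M = 652.811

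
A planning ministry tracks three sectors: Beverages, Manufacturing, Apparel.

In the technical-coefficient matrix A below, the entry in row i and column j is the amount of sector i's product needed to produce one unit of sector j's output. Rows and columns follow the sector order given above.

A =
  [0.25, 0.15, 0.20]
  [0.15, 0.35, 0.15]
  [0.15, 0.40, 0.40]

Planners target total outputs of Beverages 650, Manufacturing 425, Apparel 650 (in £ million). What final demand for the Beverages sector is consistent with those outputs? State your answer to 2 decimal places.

d_1 = 293.75

I − A =
  [   0.75    -0.15    -0.20]
  [  -0.15     0.65    -0.15]
  [  -0.15    -0.40     0.60]
d = (I − A) x:
  d_1 = (+0.75)·650 + (-0.15)·425 + (-0.20)·650 = 293.75
  d_2 = (-0.15)·650 + (+0.65)·425 + (-0.15)·650 = 81.25
  d_3 = (-0.15)·650 + (-0.40)·425 + (+0.60)·650 = 122.50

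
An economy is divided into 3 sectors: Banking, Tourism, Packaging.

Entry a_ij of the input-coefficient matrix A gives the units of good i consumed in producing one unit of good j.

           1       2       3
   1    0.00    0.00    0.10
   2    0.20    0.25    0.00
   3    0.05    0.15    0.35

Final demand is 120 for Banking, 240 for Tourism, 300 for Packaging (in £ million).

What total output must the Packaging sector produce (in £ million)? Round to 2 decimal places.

x_3 = 559.75

I − A =
  [   1.00     0.00    -0.10]
  [  -0.20     0.75     0.00]
  [  -0.05    -0.15     0.65]
Cofactors of I−A, C_ij = (−1)^(i+j)·(minor ij) (rows/columns in the sector order above):
  C_11 = (0.75)(0.65) − (0.00)(-0.15) = 0.4875
  C_12 = −[(-0.20)(0.65) − (0.00)(-0.05)] = 0.1300
  C_13 = (-0.20)(-0.15) − (0.75)(-0.05) = 0.0675
  C_21 = −[(0.00)(0.65) − (-0.10)(-0.15)] = 0.0150
  C_22 = (1.00)(0.65) − (-0.10)(-0.05) = 0.6450
  C_23 = −[(1.00)(-0.15) − (0.00)(-0.05)] = 0.1500
  C_31 = (0.00)(0.00) − (-0.10)(0.75) = 0.0750
  C_32 = −[(1.00)(0.00) − (-0.10)(-0.20)] = 0.0200
  C_33 = (1.00)(0.75) − (0.00)(-0.20) = 0.7500
det(I−A) = Σ_j (I−A)_1j·C_1j = (1.00)(0.4875) + (0.00)(0.1300) + (-0.10)(0.0675) = 0.48075
adj(I−A) = Cᵀ =
  [ 0.4875   0.0150   0.0750]
  [ 0.1300   0.6450   0.0200]
  [ 0.0675   0.1500   0.7500]
(I − A)⁻¹ = adj(I−A) / det(I−A) ≈
  [   1.0140     0.0312     0.1560]
  [   0.2704     1.3417     0.0416]
  [   0.1404     0.3120     1.5601]
x = (I − A)⁻¹ d = adj(I−A)·d / det(I−A), with det(I−A) = 0.48075:
  x_1 = (0.4875·120 + 0.0150·240 + 0.0750·300) / 0.48075 = 84.60 / 0.48075 ≈ 175.98
  x_2 = (0.1300·120 + 0.6450·240 + 0.0200·300) / 0.48075 = 176.40 / 0.48075 ≈ 366.93
  x_3 = (0.0675·120 + 0.1500·240 + 0.7500·300) / 0.48075 = 269.10 / 0.48075 ≈ 559.75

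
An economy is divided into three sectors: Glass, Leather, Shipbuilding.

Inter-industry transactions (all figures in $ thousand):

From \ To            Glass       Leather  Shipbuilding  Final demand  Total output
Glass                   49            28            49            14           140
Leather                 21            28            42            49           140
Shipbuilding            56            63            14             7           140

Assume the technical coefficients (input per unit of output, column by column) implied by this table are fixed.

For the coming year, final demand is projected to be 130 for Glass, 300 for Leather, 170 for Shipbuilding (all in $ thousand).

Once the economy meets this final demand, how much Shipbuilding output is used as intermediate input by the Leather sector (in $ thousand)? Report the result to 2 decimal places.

z_SL = 485.09

Technical coefficients a_ij = z_ij / X_j:
  a_GG = 49/140 = 0.35, a_LG = 21/140 = 0.15, a_SG = 56/140 = 0.40
  a_GL = 28/140 = 0.20, a_LL = 28/140 = 0.20, a_SL = 63/140 = 0.45
  a_GS = 49/140 = 0.35, a_LS = 42/140 = 0.30, a_SS = 14/140 = 0.10
I − A =
  [   0.65    -0.20    -0.35]
  [  -0.15     0.80    -0.30]
  [  -0.40    -0.45     0.90]
Cofactors of I−A, C_ij = (−1)^(i+j)·(minor ij) (rows/columns in the sector order above):
  C_11 = (0.80)(0.90) − (-0.30)(-0.45) = 0.5850
  C_12 = −[(-0.15)(0.90) − (-0.30)(-0.40)] = 0.2550
  C_13 = (-0.15)(-0.45) − (0.80)(-0.40) = 0.3875
  C_21 = −[(-0.20)(0.90) − (-0.35)(-0.45)] = 0.3375
  C_22 = (0.65)(0.90) − (-0.35)(-0.40) = 0.4450
  C_23 = −[(0.65)(-0.45) − (-0.20)(-0.40)] = 0.3725
  C_31 = (-0.20)(-0.30) − (-0.35)(0.80) = 0.3400
  C_32 = −[(0.65)(-0.30) − (-0.35)(-0.15)] = 0.2475
  C_33 = (0.65)(0.80) − (-0.20)(-0.15) = 0.4900
det(I−A) = Σ_j (I−A)_1j·C_1j = (0.65)(0.5850) + (-0.20)(0.2550) + (-0.35)(0.3875) = 0.193625
adj(I−A) = Cᵀ =
  [ 0.5850   0.3375   0.3400]
  [ 0.2550   0.4450   0.2475]
  [ 0.3875   0.3725   0.4900]
(I − A)⁻¹ = adj(I−A) / det(I−A) ≈
  [   3.0213     1.7431     1.7560]
  [   1.3170     2.2983     1.2782]
  [   2.0013     1.9238     2.5307]
First solve x = (I − A)⁻¹ d = adj(I−A)·d / det(I−A); in particular x_L = (0.2550·130 + 0.4450·300 + 0.2475·170) / 0.193625 = 208.725 / 0.193625 ≈ 1077.9858.
Intermediate flow from S to L: z_SL = a_SL · x_L = 0.45 × 208.725 / 0.193625 = 93.92625 / 0.193625 ≈ 485.09.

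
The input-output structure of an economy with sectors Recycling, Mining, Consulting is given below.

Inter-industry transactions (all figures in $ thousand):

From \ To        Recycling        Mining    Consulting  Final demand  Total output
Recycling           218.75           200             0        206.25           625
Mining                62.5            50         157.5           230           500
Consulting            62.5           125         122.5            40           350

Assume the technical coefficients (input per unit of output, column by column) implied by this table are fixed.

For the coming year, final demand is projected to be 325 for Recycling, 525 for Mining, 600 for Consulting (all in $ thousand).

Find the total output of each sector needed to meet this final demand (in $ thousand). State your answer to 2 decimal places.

Technical coefficients a_ij = z_ij / X_j:
  a_RR = 218.75/625 = 0.35, a_MR = 62.5/625 = 0.10, a_CR = 62.5/625 = 0.10
  a_RM = 200/500 = 0.40, a_MM = 50/500 = 0.10, a_CM = 125/500 = 0.25
  a_RC = 0/350 = 0.00, a_MC = 157.5/350 = 0.45, a_CC = 122.5/350 = 0.35
I − A =
  [   0.65    -0.40     0.00]
  [  -0.10     0.90    -0.45]
  [  -0.10    -0.25     0.65]
Cofactors of I−A, C_ij = (−1)^(i+j)·(minor ij) (rows/columns in the sector order above):
  C_11 = (0.90)(0.65) − (-0.45)(-0.25) = 0.4725
  C_12 = −[(-0.10)(0.65) − (-0.45)(-0.10)] = 0.1100
  C_13 = (-0.10)(-0.25) − (0.90)(-0.10) = 0.1150
  C_21 = −[(-0.40)(0.65) − (0.00)(-0.25)] = 0.2600
  C_22 = (0.65)(0.65) − (0.00)(-0.10) = 0.4225
  C_23 = −[(0.65)(-0.25) − (-0.40)(-0.10)] = 0.2025
  C_31 = (-0.40)(-0.45) − (0.00)(0.90) = 0.1800
  C_32 = −[(0.65)(-0.45) − (0.00)(-0.10)] = 0.2925
  C_33 = (0.65)(0.90) − (-0.40)(-0.10) = 0.5450
det(I−A) = Σ_j (I−A)_1j·C_1j = (0.65)(0.4725) + (-0.40)(0.1100) + (0.00)(0.1150) = 0.263125
adj(I−A) = Cᵀ =
  [ 0.4725   0.2600   0.1800]
  [ 0.1100   0.4225   0.2925]
  [ 0.1150   0.2025   0.5450]
(I − A)⁻¹ = adj(I−A) / det(I−A) ≈
  [   1.7957     0.9881     0.6841]
  [   0.4181     1.6057     1.1116]
  [   0.4371     0.7696     2.0713]
x = (I − A)⁻¹ d = adj(I−A)·d / det(I−A), with det(I−A) = 0.263125:
  x_R = (0.4725·325 + 0.2600·525 + 0.1800·600) / 0.263125 = 398.0625 / 0.263125 ≈ 1512.83
  x_M = (0.1100·325 + 0.4225·525 + 0.2925·600) / 0.263125 = 433.0625 / 0.263125 ≈ 1645.84
  x_C = (0.1150·325 + 0.2025·525 + 0.5450·600) / 0.263125 = 470.6875 / 0.263125 ≈ 1788.84

x_R = 1512.83, x_M = 1645.84, x_C = 1788.84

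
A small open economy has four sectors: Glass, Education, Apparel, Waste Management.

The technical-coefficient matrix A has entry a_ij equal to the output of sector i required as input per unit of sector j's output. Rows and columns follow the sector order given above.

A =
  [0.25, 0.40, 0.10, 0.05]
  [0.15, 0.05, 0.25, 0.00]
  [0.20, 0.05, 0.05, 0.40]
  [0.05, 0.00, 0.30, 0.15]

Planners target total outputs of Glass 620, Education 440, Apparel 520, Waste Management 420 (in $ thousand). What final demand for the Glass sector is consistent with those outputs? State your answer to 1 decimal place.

d_1 = 216.0

I − A =
  [   0.75    -0.40    -0.10    -0.05]
  [  -0.15     0.95    -0.25     0.00]
  [  -0.20    -0.05     0.95    -0.40]
  [  -0.05     0.00    -0.30     0.85]
d = (I − A) x:
  d_1 = (+0.75)·620 + (-0.40)·440 + (-0.10)·520 + (-0.05)·420 = 216.0
  d_2 = (-0.15)·620 + (+0.95)·440 + (-0.25)·520 + (+0.00)·420 = 195.0
  d_3 = (-0.20)·620 + (-0.05)·440 + (+0.95)·520 + (-0.40)·420 = 180.0
  d_4 = (-0.05)·620 + (+0.00)·440 + (-0.30)·520 + (+0.85)·420 = 170.0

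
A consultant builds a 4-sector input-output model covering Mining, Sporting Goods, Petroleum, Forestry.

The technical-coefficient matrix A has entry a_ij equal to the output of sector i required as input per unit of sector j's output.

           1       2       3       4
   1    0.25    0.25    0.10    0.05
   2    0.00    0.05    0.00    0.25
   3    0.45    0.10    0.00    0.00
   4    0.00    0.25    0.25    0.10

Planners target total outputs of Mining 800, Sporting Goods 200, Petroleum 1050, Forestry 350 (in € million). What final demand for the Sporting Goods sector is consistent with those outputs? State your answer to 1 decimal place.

d_2 = 102.5

I − A =
  [   0.75    -0.25    -0.10    -0.05]
  [   0.00     0.95     0.00    -0.25]
  [  -0.45    -0.10     1.00     0.00]
  [   0.00    -0.25    -0.25     0.90]
d = (I − A) x:
  d_1 = (+0.75)·800 + (-0.25)·200 + (-0.10)·1050 + (-0.05)·350 = 427.5
  d_2 = (+0.00)·800 + (+0.95)·200 + (+0.00)·1050 + (-0.25)·350 = 102.5
  d_3 = (-0.45)·800 + (-0.10)·200 + (+1.00)·1050 + (+0.00)·350 = 670.0
  d_4 = (+0.00)·800 + (-0.25)·200 + (-0.25)·1050 + (+0.90)·350 = 2.5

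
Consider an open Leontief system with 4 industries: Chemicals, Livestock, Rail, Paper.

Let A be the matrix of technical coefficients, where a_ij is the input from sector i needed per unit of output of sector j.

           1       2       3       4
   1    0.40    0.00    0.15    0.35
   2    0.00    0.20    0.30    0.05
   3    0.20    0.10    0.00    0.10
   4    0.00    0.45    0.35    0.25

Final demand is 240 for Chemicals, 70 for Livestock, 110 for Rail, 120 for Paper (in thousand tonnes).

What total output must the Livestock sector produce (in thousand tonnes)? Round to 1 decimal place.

I − A =
  [   0.60     0.00    -0.15    -0.35]
  [   0.00     0.80    -0.30    -0.05]
  [  -0.20    -0.10     1.00    -0.10]
  [   0.00    -0.45    -0.35     0.75]
Compute the cofactors C_ij = (−1)^(i+j)·(3×3 minor ij) of I−A; the adjugate is their transpose:
adj(I−A) = Cᵀ =
  [ 0.511750   0.187750   0.231875   0.282250]
  [ 0.048500   0.382000   0.145500   0.067500]
  [ 0.115500   0.103500   0.346500   0.107000]
  [ 0.083000   0.277500   0.249000   0.438000]
det(I−A) = Σ_j (I−A)_1j·C_1j = (0.60)(0.511750) + (0.00)(0.048500) + (-0.15)(0.115500) + (-0.35)(0.083000) = 0.260675
(I − A)⁻¹ = adj(I−A) / det(I−A) ≈
  [   1.9632     0.7202     0.8895     1.0828]
  [   0.1861     1.4654     0.5582     0.2589]
  [   0.4431     0.3970     1.3292     0.4105]
  [   0.3184     1.0645     0.9552     1.6803]
x = (I − A)⁻¹ d = adj(I−A)·d / det(I−A), with det(I−A) = 0.260675:
  x_1 = (0.511750·240 + 0.187750·70 + 0.231875·110 + 0.282250·120) / 0.260675 = 195.33875 / 0.260675 ≈ 749.4
  x_2 = (0.048500·240 + 0.382000·70 + 0.145500·110 + 0.067500·120) / 0.260675 = 62.485 / 0.260675 ≈ 239.7
  x_3 = (0.115500·240 + 0.103500·70 + 0.346500·110 + 0.107000·120) / 0.260675 = 85.92 / 0.260675 ≈ 329.6
  x_4 = (0.083000·240 + 0.277500·70 + 0.249000·110 + 0.438000·120) / 0.260675 = 119.295 / 0.260675 ≈ 457.6

x_2 = 239.7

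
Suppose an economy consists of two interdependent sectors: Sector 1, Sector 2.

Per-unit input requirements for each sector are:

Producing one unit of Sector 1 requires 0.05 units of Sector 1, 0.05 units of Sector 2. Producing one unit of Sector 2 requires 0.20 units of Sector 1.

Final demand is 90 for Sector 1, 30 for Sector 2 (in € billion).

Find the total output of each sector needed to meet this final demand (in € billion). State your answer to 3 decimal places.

x_1 = 102.128, x_2 = 35.106

I − A =
  [   0.95    -0.20]
  [  -0.05     1.00]
det(I−A) = (0.95)(1.00) − (-0.20)(-0.05) = 0.9400
adj(I−A) = [[1.00, 0.20], [0.05, 0.95]]
(I − A)⁻¹ = adj(I−A) / det(I−A) ≈
  [   1.0638     0.2128]
  [   0.0532     1.0106]
x = (I − A)⁻¹ d = adj(I−A)·d / det(I−A), with det(I−A) = 0.9400:
  x_1 = (1.00·90 + 0.20·30) / 0.9400 = 96.00 / 0.9400 ≈ 102.128
  x_2 = (0.05·90 + 0.95·30) / 0.9400 = 33.00 / 0.9400 ≈ 35.106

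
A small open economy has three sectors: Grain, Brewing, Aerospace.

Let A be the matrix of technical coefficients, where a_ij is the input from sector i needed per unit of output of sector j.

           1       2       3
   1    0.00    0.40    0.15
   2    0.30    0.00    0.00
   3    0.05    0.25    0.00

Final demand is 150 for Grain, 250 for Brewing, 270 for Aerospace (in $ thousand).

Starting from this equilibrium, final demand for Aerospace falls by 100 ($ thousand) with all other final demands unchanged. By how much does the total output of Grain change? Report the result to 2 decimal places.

I − A =
  [   1.00    -0.40    -0.15]
  [  -0.30     1.00     0.00]
  [  -0.05    -0.25     1.00]
Cofactors of I−A, C_ij = (−1)^(i+j)·(minor ij) (rows/columns in the sector order above):
  C_11 = (1.00)(1.00) − (0.00)(-0.25) = 1.0000
  C_12 = −[(-0.30)(1.00) − (0.00)(-0.05)] = 0.3000
  C_13 = (-0.30)(-0.25) − (1.00)(-0.05) = 0.1250
  C_21 = −[(-0.40)(1.00) − (-0.15)(-0.25)] = 0.4375
  C_22 = (1.00)(1.00) − (-0.15)(-0.05) = 0.9925
  C_23 = −[(1.00)(-0.25) − (-0.40)(-0.05)] = 0.2700
  C_31 = (-0.40)(0.00) − (-0.15)(1.00) = 0.1500
  C_32 = −[(1.00)(0.00) − (-0.15)(-0.30)] = 0.0450
  C_33 = (1.00)(1.00) − (-0.40)(-0.30) = 0.8800
det(I−A) = Σ_j (I−A)_1j·C_1j = (1.00)(1.0000) + (-0.40)(0.3000) + (-0.15)(0.1250) = 0.86125
adj(I−A) = Cᵀ =
  [ 1.0000   0.4375   0.1500]
  [ 0.3000   0.9925   0.0450]
  [ 0.1250   0.2700   0.8800]
(I − A)⁻¹ = adj(I−A) / det(I−A) ≈
  [   1.1611     0.5080     0.1742]
  [   0.3483     1.1524     0.0522]
  [   0.1451     0.3135     1.0218]
Δx = (I − A)⁻¹ Δd with Δd having -100 in the Aerospace component and 0 elsewhere.
So Δx_1 = L_13 · (-100), where L_13 = adj(I−A)_13 / det(I−A) = 0.1500 / 0.86125.
Δx_1 = 0.1500 × (-100) / 0.86125 = -15.00 / 0.86125 ≈ -17.42.

Δx_1 = -17.42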